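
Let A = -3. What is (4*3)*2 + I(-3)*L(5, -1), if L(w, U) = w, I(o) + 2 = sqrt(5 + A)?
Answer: 14 + 5*sqrt(2) ≈ 21.071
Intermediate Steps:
I(o) = -2 + sqrt(2) (I(o) = -2 + sqrt(5 - 3) = -2 + sqrt(2))
(4*3)*2 + I(-3)*L(5, -1) = (4*3)*2 + (-2 + sqrt(2))*5 = 12*2 + (-10 + 5*sqrt(2)) = 24 + (-10 + 5*sqrt(2)) = 14 + 5*sqrt(2)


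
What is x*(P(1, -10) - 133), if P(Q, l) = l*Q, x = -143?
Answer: 20449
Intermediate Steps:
P(Q, l) = Q*l
x*(P(1, -10) - 133) = -143*(1*(-10) - 133) = -143*(-10 - 133) = -143*(-143) = 20449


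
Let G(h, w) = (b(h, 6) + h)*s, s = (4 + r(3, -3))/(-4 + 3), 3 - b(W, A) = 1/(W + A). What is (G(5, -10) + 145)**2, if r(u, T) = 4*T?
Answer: 5248681/121 ≈ 43378.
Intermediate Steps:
b(W, A) = 3 - 1/(A + W) (b(W, A) = 3 - 1/(W + A) = 3 - 1/(A + W))
s = 8 (s = (4 + 4*(-3))/(-4 + 3) = (4 - 12)/(-1) = -8*(-1) = 8)
G(h, w) = 8*h + 8*(17 + 3*h)/(6 + h) (G(h, w) = ((-1 + 3*6 + 3*h)/(6 + h) + h)*8 = ((-1 + 18 + 3*h)/(6 + h) + h)*8 = ((17 + 3*h)/(6 + h) + h)*8 = (h + (17 + 3*h)/(6 + h))*8 = 8*h + 8*(17 + 3*h)/(6 + h))
(G(5, -10) + 145)**2 = (8*(17 + 5**2 + 9*5)/(6 + 5) + 145)**2 = (8*(17 + 25 + 45)/11 + 145)**2 = (8*(1/11)*87 + 145)**2 = (696/11 + 145)**2 = (2291/11)**2 = 5248681/121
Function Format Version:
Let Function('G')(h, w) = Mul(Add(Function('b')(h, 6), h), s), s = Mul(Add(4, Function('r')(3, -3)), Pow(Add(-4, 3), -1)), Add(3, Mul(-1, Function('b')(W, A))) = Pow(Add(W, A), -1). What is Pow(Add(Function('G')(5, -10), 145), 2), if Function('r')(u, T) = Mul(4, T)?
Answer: Rational(5248681, 121) ≈ 43378.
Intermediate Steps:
Function('b')(W, A) = Add(3, Mul(-1, Pow(Add(A, W), -1))) (Function('b')(W, A) = Add(3, Mul(-1, Pow(Add(W, A), -1))) = Add(3, Mul(-1, Pow(Add(A, W), -1))))
s = 8 (s = Mul(Add(4, Mul(4, -3)), Pow(Add(-4, 3), -1)) = Mul(Add(4, -12), Pow(-1, -1)) = Mul(-8, -1) = 8)
Function('G')(h, w) = Add(Mul(8, h), Mul(8, Pow(Add(6, h), -1), Add(17, Mul(3, h)))) (Function('G')(h, w) = Mul(Add(Mul(Pow(Add(6, h), -1), Add(-1, Mul(3, 6), Mul(3, h))), h), 8) = Mul(Add(Mul(Pow(Add(6, h), -1), Add(-1, 18, Mul(3, h))), h), 8) = Mul(Add(Mul(Pow(Add(6, h), -1), Add(17, Mul(3, h))), h), 8) = Mul(Add(h, Mul(Pow(Add(6, h), -1), Add(17, Mul(3, h)))), 8) = Add(Mul(8, h), Mul(8, Pow(Add(6, h), -1), Add(17, Mul(3, h)))))
Pow(Add(Function('G')(5, -10), 145), 2) = Pow(Add(Mul(8, Pow(Add(6, 5), -1), Add(17, Pow(5, 2), Mul(9, 5))), 145), 2) = Pow(Add(Mul(8, Pow(11, -1), Add(17, 25, 45)), 145), 2) = Pow(Add(Mul(8, Rational(1, 11), 87), 145), 2) = Pow(Add(Rational(696, 11), 145), 2) = Pow(Rational(2291, 11), 2) = Rational(5248681, 121)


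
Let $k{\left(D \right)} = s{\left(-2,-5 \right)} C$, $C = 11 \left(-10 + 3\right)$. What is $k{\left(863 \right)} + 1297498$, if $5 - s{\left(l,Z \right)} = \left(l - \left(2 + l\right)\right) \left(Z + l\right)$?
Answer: $1298191$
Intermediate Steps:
$s{\left(l,Z \right)} = 5 + 2 Z + 2 l$ ($s{\left(l,Z \right)} = 5 - \left(l - \left(2 + l\right)\right) \left(Z + l\right) = 5 - - 2 \left(Z + l\right) = 5 - \left(- 2 Z - 2 l\right) = 5 + \left(2 Z + 2 l\right) = 5 + 2 Z + 2 l$)
$C = -77$ ($C = 11 \left(-7\right) = -77$)
$k{\left(D \right)} = 693$ ($k{\left(D \right)} = \left(5 + 2 \left(-5\right) + 2 \left(-2\right)\right) \left(-77\right) = \left(5 - 10 - 4\right) \left(-77\right) = \left(-9\right) \left(-77\right) = 693$)
$k{\left(863 \right)} + 1297498 = 693 + 1297498 = 1298191$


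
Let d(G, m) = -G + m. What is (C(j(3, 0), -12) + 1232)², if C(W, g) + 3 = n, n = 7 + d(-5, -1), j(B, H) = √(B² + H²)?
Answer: 1537600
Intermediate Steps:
d(G, m) = m - G
n = 11 (n = 7 + (-1 - 1*(-5)) = 7 + (-1 + 5) = 7 + 4 = 11)
C(W, g) = 8 (C(W, g) = -3 + 11 = 8)
(C(j(3, 0), -12) + 1232)² = (8 + 1232)² = 1240² = 1537600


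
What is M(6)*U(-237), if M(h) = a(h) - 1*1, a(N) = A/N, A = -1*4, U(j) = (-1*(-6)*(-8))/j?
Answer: -80/237 ≈ -0.33755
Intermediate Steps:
U(j) = -48/j (U(j) = (6*(-8))/j = -48/j)
A = -4
a(N) = -4/N
M(h) = -1 - 4/h (M(h) = -4/h - 1*1 = -4/h - 1 = -1 - 4/h)
M(6)*U(-237) = ((-4 - 1*6)/6)*(-48/(-237)) = ((-4 - 6)/6)*(-48*(-1/237)) = ((⅙)*(-10))*(16/79) = -5/3*16/79 = -80/237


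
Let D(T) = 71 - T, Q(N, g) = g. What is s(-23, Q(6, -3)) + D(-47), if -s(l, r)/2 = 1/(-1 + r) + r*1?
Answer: 249/2 ≈ 124.50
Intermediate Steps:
s(l, r) = -2*r - 2/(-1 + r) (s(l, r) = -2*(1/(-1 + r) + r*1) = -2*(1/(-1 + r) + r) = -2*(r + 1/(-1 + r)) = -2*r - 2/(-1 + r))
s(-23, Q(6, -3)) + D(-47) = 2*(-1 - 3 - 1*(-3)²)/(-1 - 3) + (71 - 1*(-47)) = 2*(-1 - 3 - 1*9)/(-4) + (71 + 47) = 2*(-¼)*(-1 - 3 - 9) + 118 = 2*(-¼)*(-13) + 118 = 13/2 + 118 = 249/2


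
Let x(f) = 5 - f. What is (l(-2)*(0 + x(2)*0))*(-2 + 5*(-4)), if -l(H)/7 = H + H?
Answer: 0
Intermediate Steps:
l(H) = -14*H (l(H) = -7*(H + H) = -14*H)
(l(-2)*(0 + x(2)*0))*(-2 + 5*(-4)) = ((-14*(-2))*(0 + (5 - 1*2)*0))*(-2 + 5*(-4)) = (28*(0 + (5 - 2)*0))*(-2 - 20) = (28*(0 + 3*0))*(-22) = (28*(0 + 0))*(-22) = (28*0)*(-22) = 0*(-22) = 0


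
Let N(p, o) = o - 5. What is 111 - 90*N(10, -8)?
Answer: 1281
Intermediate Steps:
N(p, o) = -5 + o
111 - 90*N(10, -8) = 111 - 90*(-5 - 8) = 111 - 90*(-13) = 111 + 1170 = 1281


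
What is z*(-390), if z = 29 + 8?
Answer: -14430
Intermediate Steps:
z = 37
z*(-390) = 37*(-390) = -14430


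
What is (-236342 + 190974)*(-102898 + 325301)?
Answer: -10089979304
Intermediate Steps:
(-236342 + 190974)*(-102898 + 325301) = -45368*222403 = -10089979304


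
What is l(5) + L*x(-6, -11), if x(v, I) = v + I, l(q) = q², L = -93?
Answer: 1606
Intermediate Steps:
x(v, I) = I + v
l(5) + L*x(-6, -11) = 5² - 93*(-11 - 6) = 25 - 93*(-17) = 25 + 1581 = 1606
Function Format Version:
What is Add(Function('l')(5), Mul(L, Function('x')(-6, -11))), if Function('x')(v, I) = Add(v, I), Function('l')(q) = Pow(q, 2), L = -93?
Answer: 1606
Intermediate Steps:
Function('x')(v, I) = Add(I, v)
Add(Function('l')(5), Mul(L, Function('x')(-6, -11))) = Add(Pow(5, 2), Mul(-93, Add(-11, -6))) = Add(25, Mul(-93, -17)) = Add(25, 1581) = 1606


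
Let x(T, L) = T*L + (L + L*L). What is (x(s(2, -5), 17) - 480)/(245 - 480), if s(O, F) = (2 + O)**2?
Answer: -98/235 ≈ -0.41702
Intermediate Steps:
x(T, L) = L + L**2 + L*T (x(T, L) = L*T + (L + L**2) = L + L**2 + L*T)
(x(s(2, -5), 17) - 480)/(245 - 480) = (17*(1 + 17 + (2 + 2)**2) - 480)/(245 - 480) = (17*(1 + 17 + 4**2) - 480)/(-235) = (17*(1 + 17 + 16) - 480)*(-1/235) = (17*34 - 480)*(-1/235) = (578 - 480)*(-1/235) = 98*(-1/235) = -98/235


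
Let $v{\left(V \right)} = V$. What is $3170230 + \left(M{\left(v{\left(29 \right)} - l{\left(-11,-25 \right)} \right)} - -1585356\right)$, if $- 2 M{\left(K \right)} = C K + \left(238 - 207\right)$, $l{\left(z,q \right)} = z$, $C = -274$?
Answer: $\frac{9522101}{2} \approx 4.761 \cdot 10^{6}$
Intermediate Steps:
$M{\left(K \right)} = - \frac{31}{2} + 137 K$ ($M{\left(K \right)} = - \frac{- 274 K + \left(238 - 207\right)}{2} = - \frac{- 274 K + 31}{2} = - \frac{31 - 274 K}{2} = - \frac{31}{2} + 137 K$)
$3170230 + \left(M{\left(v{\left(29 \right)} - l{\left(-11,-25 \right)} \right)} - -1585356\right) = 3170230 - \left(- \frac{3170681}{2} - 137 \left(29 - -11\right)\right) = 3170230 + \left(\left(- \frac{31}{2} + 137 \left(29 + 11\right)\right) + 1585356\right) = 3170230 + \left(\left(- \frac{31}{2} + 137 \cdot 40\right) + 1585356\right) = 3170230 + \left(\left(- \frac{31}{2} + 5480\right) + 1585356\right) = 3170230 + \left(\frac{10929}{2} + 1585356\right) = 3170230 + \frac{3181641}{2} = \frac{9522101}{2}$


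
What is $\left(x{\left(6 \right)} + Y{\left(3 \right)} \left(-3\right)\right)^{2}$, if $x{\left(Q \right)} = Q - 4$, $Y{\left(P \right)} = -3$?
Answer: $121$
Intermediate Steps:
$x{\left(Q \right)} = -4 + Q$ ($x{\left(Q \right)} = Q - 4 = -4 + Q$)
$\left(x{\left(6 \right)} + Y{\left(3 \right)} \left(-3\right)\right)^{2} = \left(\left(-4 + 6\right) - -9\right)^{2} = \left(2 + 9\right)^{2} = 11^{2} = 121$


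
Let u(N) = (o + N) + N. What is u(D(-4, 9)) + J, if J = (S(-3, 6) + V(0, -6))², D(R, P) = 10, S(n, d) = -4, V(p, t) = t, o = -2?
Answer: 118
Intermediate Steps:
u(N) = -2 + 2*N (u(N) = (-2 + N) + N = -2 + 2*N)
J = 100 (J = (-4 - 6)² = (-10)² = 100)
u(D(-4, 9)) + J = (-2 + 2*10) + 100 = (-2 + 20) + 100 = 18 + 100 = 118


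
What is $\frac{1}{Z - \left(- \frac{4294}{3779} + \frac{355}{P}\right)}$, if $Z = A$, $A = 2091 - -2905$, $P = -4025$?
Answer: $\frac{3042095}{15202031599} \approx 0.00020011$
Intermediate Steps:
$A = 4996$ ($A = 2091 + 2905 = 4996$)
$Z = 4996$
$\frac{1}{Z - \left(- \frac{4294}{3779} + \frac{355}{P}\right)} = \frac{1}{4996 - \left(- \frac{4294}{3779} - \frac{71}{805}\right)} = \frac{1}{4996 - - \frac{3724979}{3042095}} = \frac{1}{4996 + \left(\frac{71}{805} + \frac{4294}{3779}\right)} = \frac{1}{4996 + \frac{3724979}{3042095}} = \frac{1}{\frac{15202031599}{3042095}} = \frac{3042095}{15202031599}$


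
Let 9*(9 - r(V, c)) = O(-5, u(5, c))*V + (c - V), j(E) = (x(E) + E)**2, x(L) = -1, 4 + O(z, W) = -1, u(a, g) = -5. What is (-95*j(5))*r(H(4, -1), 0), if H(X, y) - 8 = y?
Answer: -62320/3 ≈ -20773.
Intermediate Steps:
H(X, y) = 8 + y
O(z, W) = -5 (O(z, W) = -4 - 1 = -5)
j(E) = (-1 + E)**2
r(V, c) = 9 - c/9 + 2*V/3 (r(V, c) = 9 - (-5*V + (c - V))/9 = 9 - (c - 6*V)/9 = 9 + (-c/9 + 2*V/3) = 9 - c/9 + 2*V/3)
(-95*j(5))*r(H(4, -1), 0) = (-95*(-1 + 5)**2)*(9 - 1/9*0 + 2*(8 - 1)/3) = (-95*4**2)*(9 + 0 + (2/3)*7) = (-95*16)*(9 + 0 + 14/3) = -1520*41/3 = -62320/3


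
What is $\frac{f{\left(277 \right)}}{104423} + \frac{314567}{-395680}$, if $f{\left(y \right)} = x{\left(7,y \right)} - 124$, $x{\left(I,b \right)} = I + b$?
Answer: $- \frac{32784721041}{41318092640} \approx -0.79347$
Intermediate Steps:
$f{\left(y \right)} = -117 + y$ ($f{\left(y \right)} = \left(7 + y\right) - 124 = -117 + y$)
$\frac{f{\left(277 \right)}}{104423} + \frac{314567}{-395680} = \frac{-117 + 277}{104423} + \frac{314567}{-395680} = 160 \cdot \frac{1}{104423} + 314567 \left(- \frac{1}{395680}\right) = \frac{160}{104423} - \frac{314567}{395680} = - \frac{32784721041}{41318092640}$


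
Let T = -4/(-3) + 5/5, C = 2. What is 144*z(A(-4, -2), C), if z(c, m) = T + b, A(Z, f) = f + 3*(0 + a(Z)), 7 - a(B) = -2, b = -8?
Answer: -816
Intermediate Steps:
T = 7/3 (T = -4*(-1/3) + 5*(1/5) = 4/3 + 1 = 7/3 ≈ 2.3333)
a(B) = 9 (a(B) = 7 - 1*(-2) = 7 + 2 = 9)
A(Z, f) = 27 + f (A(Z, f) = f + 3*(0 + 9) = f + 3*9 = f + 27 = 27 + f)
z(c, m) = -17/3 (z(c, m) = 7/3 - 8 = -17/3)
144*z(A(-4, -2), C) = 144*(-17/3) = -816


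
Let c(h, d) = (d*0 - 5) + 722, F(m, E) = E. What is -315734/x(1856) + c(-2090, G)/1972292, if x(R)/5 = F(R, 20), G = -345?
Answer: -155679892657/49307300 ≈ -3157.3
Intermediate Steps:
x(R) = 100 (x(R) = 5*20 = 100)
c(h, d) = 717 (c(h, d) = (0 - 5) + 722 = -5 + 722 = 717)
-315734/x(1856) + c(-2090, G)/1972292 = -315734/100 + 717/1972292 = -315734*1/100 + 717*(1/1972292) = -157867/50 + 717/1972292 = -155679892657/49307300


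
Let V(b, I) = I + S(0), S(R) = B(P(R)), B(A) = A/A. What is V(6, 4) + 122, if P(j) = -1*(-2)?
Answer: 127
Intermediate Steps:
P(j) = 2
B(A) = 1
S(R) = 1
V(b, I) = 1 + I (V(b, I) = I + 1 = 1 + I)
V(6, 4) + 122 = (1 + 4) + 122 = 5 + 122 = 127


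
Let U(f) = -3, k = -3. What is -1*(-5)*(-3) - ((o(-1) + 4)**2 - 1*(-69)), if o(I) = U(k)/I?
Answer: -133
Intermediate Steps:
o(I) = -3/I
-1*(-5)*(-3) - ((o(-1) + 4)**2 - 1*(-69)) = -1*(-5)*(-3) - ((-3/(-1) + 4)**2 - 1*(-69)) = 5*(-3) - ((-3*(-1) + 4)**2 + 69) = -15 - ((3 + 4)**2 + 69) = -15 - (7**2 + 69) = -15 - (49 + 69) = -15 - 1*118 = -15 - 118 = -133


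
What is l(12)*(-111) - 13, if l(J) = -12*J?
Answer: 15971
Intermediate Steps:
l(12)*(-111) - 13 = -12*12*(-111) - 13 = -144*(-111) - 13 = 15984 - 13 = 15971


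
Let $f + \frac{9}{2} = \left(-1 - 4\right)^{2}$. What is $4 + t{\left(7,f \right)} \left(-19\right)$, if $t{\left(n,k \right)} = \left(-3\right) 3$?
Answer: $175$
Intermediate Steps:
$f = \frac{41}{2}$ ($f = - \frac{9}{2} + \left(-1 - 4\right)^{2} = - \frac{9}{2} + \left(-5\right)^{2} = - \frac{9}{2} + 25 = \frac{41}{2} \approx 20.5$)
$t{\left(n,k \right)} = -9$
$4 + t{\left(7,f \right)} \left(-19\right) = 4 - -171 = 4 + 171 = 175$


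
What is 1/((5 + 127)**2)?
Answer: 1/17424 ≈ 5.7392e-5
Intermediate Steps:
1/((5 + 127)**2) = 1/(132**2) = 1/17424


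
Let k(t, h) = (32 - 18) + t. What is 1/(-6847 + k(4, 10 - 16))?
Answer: -1/6829 ≈ -0.00014643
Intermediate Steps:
k(t, h) = 14 + t
1/(-6847 + k(4, 10 - 16)) = 1/(-6847 + (14 + 4)) = 1/(-6847 + 18) = 1/(-6829) = -1/6829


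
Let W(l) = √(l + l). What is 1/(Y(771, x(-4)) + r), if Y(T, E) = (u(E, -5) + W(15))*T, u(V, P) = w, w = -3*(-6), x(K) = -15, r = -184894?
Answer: -85508/14614319513 - 771*√30/29228639026 ≈ -5.9955e-6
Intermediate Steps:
W(l) = √2*√l (W(l) = √(2*l) = √2*√l)
w = 18
u(V, P) = 18
Y(T, E) = T*(18 + √30) (Y(T, E) = (18 + √2*√15)*T = (18 + √30)*T = T*(18 + √30))
1/(Y(771, x(-4)) + r) = 1/(771*(18 + √30) - 184894) = 1/((13878 + 771*√30) - 184894) = 1/(-171016 + 771*√30)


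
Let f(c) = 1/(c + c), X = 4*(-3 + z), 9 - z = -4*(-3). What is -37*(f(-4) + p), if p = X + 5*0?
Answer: 7141/8 ≈ 892.63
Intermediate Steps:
z = -3 (z = 9 - (-4)*(-3) = 9 - 1*12 = 9 - 12 = -3)
X = -24 (X = 4*(-3 - 3) = 4*(-6) = -24)
f(c) = 1/(2*c)
p = -24 (p = -24 + 5*0 = -24 + 0 = -24)
-37*(f(-4) + p) = -37*((1/2)/(-4) - 24) = -37*((1/2)*(-1/4) - 24) = -37*(-1/8 - 24) = -37*(-193/8) = 7141/8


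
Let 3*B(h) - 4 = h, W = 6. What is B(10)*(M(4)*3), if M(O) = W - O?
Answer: 28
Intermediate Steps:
B(h) = 4/3 + h/3
M(O) = 6 - O
B(10)*(M(4)*3) = (4/3 + (1/3)*10)*((6 - 1*4)*3) = (4/3 + 10/3)*((6 - 4)*3) = 14*(2*3)/3 = (14/3)*6 = 28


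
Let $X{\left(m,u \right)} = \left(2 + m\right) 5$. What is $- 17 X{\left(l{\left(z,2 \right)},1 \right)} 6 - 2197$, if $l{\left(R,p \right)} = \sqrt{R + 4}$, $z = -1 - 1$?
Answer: $-3217 - 510 \sqrt{2} \approx -3938.3$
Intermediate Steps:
$z = -2$ ($z = -1 - 1 = -2$)
$l{\left(R,p \right)} = \sqrt{4 + R}$
$X{\left(m,u \right)} = 10 + 5 m$
$- 17 X{\left(l{\left(z,2 \right)},1 \right)} 6 - 2197 = - 17 \left(10 + 5 \sqrt{4 - 2}\right) 6 - 2197 = - 17 \left(10 + 5 \sqrt{2}\right) 6 - 2197 = \left(-170 - 85 \sqrt{2}\right) 6 - 2197 = \left(-1020 - 510 \sqrt{2}\right) - 2197 = -3217 - 510 \sqrt{2}$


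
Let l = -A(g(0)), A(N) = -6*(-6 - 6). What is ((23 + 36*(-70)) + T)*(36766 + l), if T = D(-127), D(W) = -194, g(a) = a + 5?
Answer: -98743554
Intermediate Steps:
g(a) = 5 + a
T = -194
A(N) = 72 (A(N) = -6*(-12) = 72)
l = -72 (l = -1*72 = -72)
((23 + 36*(-70)) + T)*(36766 + l) = ((23 + 36*(-70)) - 194)*(36766 - 72) = ((23 - 2520) - 194)*36694 = (-2497 - 194)*36694 = -2691*36694 = -98743554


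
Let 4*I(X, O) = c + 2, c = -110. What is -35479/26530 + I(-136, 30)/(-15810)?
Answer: -9336778/6990655 ≈ -1.3356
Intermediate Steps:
I(X, O) = -27 (I(X, O) = (-110 + 2)/4 = (¼)*(-108) = -27)
-35479/26530 + I(-136, 30)/(-15810) = -35479/26530 - 27/(-15810) = -35479*1/26530 - 27*(-1/15810) = -35479/26530 + 9/5270 = -9336778/6990655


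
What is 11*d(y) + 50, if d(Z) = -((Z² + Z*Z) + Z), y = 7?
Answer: -1105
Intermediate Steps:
d(Z) = -Z - 2*Z² (d(Z) = -((Z² + Z²) + Z) = -(2*Z² + Z) = -(Z + 2*Z²) = -Z - 2*Z²)
11*d(y) + 50 = 11*(-1*7*(1 + 2*7)) + 50 = 11*(-1*7*(1 + 14)) + 50 = 11*(-1*7*15) + 50 = 11*(-105) + 50 = -1155 + 50 = -1105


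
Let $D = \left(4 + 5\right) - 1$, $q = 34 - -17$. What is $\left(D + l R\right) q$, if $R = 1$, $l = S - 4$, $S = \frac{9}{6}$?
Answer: $\frac{561}{2} \approx 280.5$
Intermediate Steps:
$q = 51$ ($q = 34 + 17 = 51$)
$S = \frac{3}{2}$ ($S = 9 \cdot \frac{1}{6} = \frac{3}{2} \approx 1.5$)
$l = - \frac{5}{2}$ ($l = \frac{3}{2} - 4 = - \frac{5}{2} \approx -2.5$)
$D = 8$ ($D = 9 - 1 = 8$)
$\left(D + l R\right) q = \left(8 - \frac{5}{2}\right) 51 = \frac{11}{2} \cdot 51 = \frac{561}{2}$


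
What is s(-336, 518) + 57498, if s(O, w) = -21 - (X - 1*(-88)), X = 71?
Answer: 57318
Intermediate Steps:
s(O, w) = -180 (s(O, w) = -21 - (71 - 1*(-88)) = -21 - (71 + 88) = -21 - 1*159 = -21 - 159 = -180)
s(-336, 518) + 57498 = -180 + 57498 = 57318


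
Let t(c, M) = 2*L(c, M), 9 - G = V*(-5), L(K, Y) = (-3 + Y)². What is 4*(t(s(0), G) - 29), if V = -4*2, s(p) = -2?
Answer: 9132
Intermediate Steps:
V = -8
G = -31 (G = 9 - (-8)*(-5) = 9 - 1*40 = 9 - 40 = -31)
t(c, M) = 2*(-3 + M)²
4*(t(s(0), G) - 29) = 4*(2*(-3 - 31)² - 29) = 4*(2*(-34)² - 29) = 4*(2*1156 - 29) = 4*(2312 - 29) = 4*2283 = 9132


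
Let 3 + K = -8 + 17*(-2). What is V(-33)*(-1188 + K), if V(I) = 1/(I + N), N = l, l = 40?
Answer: -1233/7 ≈ -176.14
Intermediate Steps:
N = 40
K = -45 (K = -3 + (-8 + 17*(-2)) = -3 + (-8 - 34) = -3 - 42 = -45)
V(I) = 1/(40 + I) (V(I) = 1/(I + 40) = 1/(40 + I))
V(-33)*(-1188 + K) = (-1188 - 45)/(40 - 33) = -1233/7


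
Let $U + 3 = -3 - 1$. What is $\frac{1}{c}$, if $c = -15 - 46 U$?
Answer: $\frac{1}{307} \approx 0.0032573$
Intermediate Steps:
$U = -7$ ($U = -3 - 4 = -7$)
$c = 307$ ($c = -15 - -322 = -15 + 322 = 307$)
$\frac{1}{c} = \frac{1}{307}$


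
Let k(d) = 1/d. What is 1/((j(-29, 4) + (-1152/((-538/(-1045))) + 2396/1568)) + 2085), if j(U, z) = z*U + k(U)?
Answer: -3057992/816872961 ≈ -0.0037435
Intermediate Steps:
k(d) = 1/d
j(U, z) = 1/U + U*z (j(U, z) = z*U + 1/U = U*z + 1/U = 1/U + U*z)
1/((j(-29, 4) + (-1152/((-538/(-1045))) + 2396/1568)) + 2085) = 1/(((1/(-29) - 29*4) + (-1152/((-538/(-1045))) + 2396/1568)) + 2085) = 1/(((-1/29 - 116) + (-1152/((-538*(-1/1045))) + 2396*(1/1568))) + 2085) = 1/((-3365/29 + (-1152/538/1045 + 599/392)) + 2085) = 1/((-3365/29 + (-1152*1045/538 + 599/392)) + 2085) = 1/((-3365/29 + (-601920/269 + 599/392)) + 2085) = 1/((-3365/29 - 235791509/105448) + 2085) = 1/(-7192786281/3057992 + 2085) = 1/(-816872961/3057992) = -3057992/816872961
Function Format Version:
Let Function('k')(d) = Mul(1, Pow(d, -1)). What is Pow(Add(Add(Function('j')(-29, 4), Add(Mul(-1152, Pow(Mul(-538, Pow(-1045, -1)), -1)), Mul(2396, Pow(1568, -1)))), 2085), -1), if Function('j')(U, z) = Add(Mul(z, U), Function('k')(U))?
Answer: Rational(-3057992, 816872961) ≈ -0.0037435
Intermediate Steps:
Function('k')(d) = Pow(d, -1)
Function('j')(U, z) = Add(Pow(U, -1), Mul(U, z)) (Function('j')(U, z) = Add(Mul(z, U), Pow(U, -1)) = Add(Mul(U, z), Pow(U, -1)) = Add(Pow(U, -1), Mul(U, z)))
Pow(Add(Add(Function('j')(-29, 4), Add(Mul(-1152, Pow(Mul(-538, Pow(-1045, -1)), -1)), Mul(2396, Pow(1568, -1)))), 2085), -1) = Pow(Add(Add(Add(Pow(-29, -1), Mul(-29, 4)), Add(Mul(-1152, Pow(Mul(-538, Pow(-1045, -1)), -1)), Mul(2396, Pow(1568, -1)))), 2085), -1) = Pow(Add(Add(Add(Rational(-1, 29), -116), Add(Mul(-1152, Pow(Mul(-538, Rational(-1, 1045)), -1)), Mul(2396, Rational(1, 1568)))), 2085), -1) = Pow(Add(Add(Rational(-3365, 29), Add(Mul(-1152, Pow(Rational(538, 1045), -1)), Rational(599, 392))), 2085), -1) = Pow(Add(Add(Rational(-3365, 29), Add(Mul(-1152, Rational(1045, 538)), Rational(599, 392))), 2085), -1) = Pow(Add(Add(Rational(-3365, 29), Add(Rational(-601920, 269), Rational(599, 392))), 2085), -1) = Pow(Add(Add(Rational(-3365, 29), Rational(-235791509, 105448)), 2085), -1) = Pow(Add(Rational(-7192786281, 3057992), 2085), -1) = Pow(Rational(-816872961, 3057992), -1) = Rational(-3057992, 816872961)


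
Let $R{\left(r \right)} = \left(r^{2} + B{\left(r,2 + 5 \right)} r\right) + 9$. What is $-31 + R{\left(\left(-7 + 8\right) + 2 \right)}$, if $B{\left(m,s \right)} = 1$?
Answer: $-10$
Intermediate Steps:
$R{\left(r \right)} = 9 + r + r^{2}$ ($R{\left(r \right)} = \left(r^{2} + 1 r\right) + 9 = \left(r^{2} + r\right) + 9 = \left(r + r^{2}\right) + 9 = 9 + r + r^{2}$)
$-31 + R{\left(\left(-7 + 8\right) + 2 \right)} = -31 + \left(9 + \left(\left(-7 + 8\right) + 2\right) + \left(\left(-7 + 8\right) + 2\right)^{2}\right) = -31 + \left(9 + \left(1 + 2\right) + \left(1 + 2\right)^{2}\right) = -31 + \left(9 + 3 + 3^{2}\right) = -31 + \left(9 + 3 + 9\right) = -31 + 21 = -10$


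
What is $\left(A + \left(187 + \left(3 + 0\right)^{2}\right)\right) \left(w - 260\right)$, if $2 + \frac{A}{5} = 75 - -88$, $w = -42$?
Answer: $-302302$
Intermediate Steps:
$A = 805$ ($A = -10 + 5 \left(75 - -88\right) = -10 + 5 \left(75 + 88\right) = -10 + 5 \cdot 163 = -10 + 815 = 805$)
$\left(A + \left(187 + \left(3 + 0\right)^{2}\right)\right) \left(w - 260\right) = \left(805 + \left(187 + \left(3 + 0\right)^{2}\right)\right) \left(-42 - 260\right) = \left(805 + \left(187 + 3^{2}\right)\right) \left(-302\right) = \left(805 + \left(187 + 9\right)\right) \left(-302\right) = \left(805 + 196\right) \left(-302\right) = 1001 \left(-302\right) = -302302$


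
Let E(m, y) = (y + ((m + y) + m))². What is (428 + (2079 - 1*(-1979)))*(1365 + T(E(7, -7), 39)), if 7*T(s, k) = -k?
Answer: 42688776/7 ≈ 6.0984e+6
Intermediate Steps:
E(m, y) = (2*m + 2*y)² (E(m, y) = (y + (y + 2*m))² = (2*m + 2*y)²)
T(s, k) = -k/7 (T(s, k) = (-k)/7 = -k/7)
(428 + (2079 - 1*(-1979)))*(1365 + T(E(7, -7), 39)) = (428 + (2079 - 1*(-1979)))*(1365 - ⅐*39) = (428 + (2079 + 1979))*(1365 - 39/7) = (428 + 4058)*(9516/7) = 4486*(9516/7) = 42688776/7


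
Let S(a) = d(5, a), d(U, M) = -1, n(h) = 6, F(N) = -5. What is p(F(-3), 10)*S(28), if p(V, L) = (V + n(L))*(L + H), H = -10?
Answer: 0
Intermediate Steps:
p(V, L) = (-10 + L)*(6 + V) (p(V, L) = (V + 6)*(L - 10) = (6 + V)*(-10 + L) = (-10 + L)*(6 + V))
S(a) = -1
p(F(-3), 10)*S(28) = (-60 - 10*(-5) + 6*10 + 10*(-5))*(-1) = (-60 + 50 + 60 - 50)*(-1) = 0*(-1) = 0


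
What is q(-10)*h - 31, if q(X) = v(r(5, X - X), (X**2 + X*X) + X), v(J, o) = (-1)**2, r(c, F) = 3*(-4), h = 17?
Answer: -14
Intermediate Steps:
r(c, F) = -12
v(J, o) = 1
q(X) = 1
q(-10)*h - 31 = 1*17 - 31 = 17 - 31 = -14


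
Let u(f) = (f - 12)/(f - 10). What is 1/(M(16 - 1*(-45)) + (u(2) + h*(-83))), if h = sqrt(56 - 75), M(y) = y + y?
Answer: 1972/2337305 + 1328*I*sqrt(19)/2337305 ≈ 0.00084371 + 0.0024766*I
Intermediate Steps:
M(y) = 2*y
u(f) = (-12 + f)/(-10 + f)
h = I*sqrt(19) (h = sqrt(-19) = I*sqrt(19) ≈ 4.3589*I)
1/(M(16 - 1*(-45)) + (u(2) + h*(-83))) = 1/(2*(16 - 1*(-45)) + ((-12 + 2)/(-10 + 2) + (I*sqrt(19))*(-83))) = 1/(2*(16 + 45) + (-10/(-8) - 83*I*sqrt(19))) = 1/(2*61 + (-1/8*(-10) - 83*I*sqrt(19))) = 1/(122 + (5/4 - 83*I*sqrt(19))) = 1/(493/4 - 83*I*sqrt(19))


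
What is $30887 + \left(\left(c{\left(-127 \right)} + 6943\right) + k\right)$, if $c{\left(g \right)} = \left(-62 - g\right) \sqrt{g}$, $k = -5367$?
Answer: $32463 + 65 i \sqrt{127} \approx 32463.0 + 732.51 i$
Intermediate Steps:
$c{\left(g \right)} = \sqrt{g} \left(-62 - g\right)$
$30887 + \left(\left(c{\left(-127 \right)} + 6943\right) + k\right) = 30887 - \left(-1576 - \sqrt{-127} \left(-62 - -127\right)\right) = 30887 - \left(-1576 - i \sqrt{127} \left(-62 + 127\right)\right) = 30887 - \left(-1576 - i \sqrt{127} \cdot 65\right) = 30887 - \left(-1576 - 65 i \sqrt{127}\right) = 30887 + \left(1576 + 65 i \sqrt{127}\right) = 32463 + 65 i \sqrt{127}$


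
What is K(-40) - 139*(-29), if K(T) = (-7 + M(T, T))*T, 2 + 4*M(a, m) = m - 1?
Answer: 4741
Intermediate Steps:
M(a, m) = -¾ + m/4 (M(a, m) = -½ + (m - 1)/4 = -½ + (-1 + m)/4 = -½ + (-¼ + m/4) = -¾ + m/4)
K(T) = T*(-31/4 + T/4) (K(T) = (-7 + (-¾ + T/4))*T = (-31/4 + T/4)*T = T*(-31/4 + T/4))
K(-40) - 139*(-29) = (¼)*(-40)*(-31 - 40) - 139*(-29) = (¼)*(-40)*(-71) - 1*(-4031) = 710 + 4031 = 4741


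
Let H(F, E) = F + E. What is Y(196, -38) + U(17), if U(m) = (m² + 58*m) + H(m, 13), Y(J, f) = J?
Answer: 1501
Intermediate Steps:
H(F, E) = E + F
U(m) = 13 + m² + 59*m (U(m) = (m² + 58*m) + (13 + m) = 13 + m² + 59*m)
Y(196, -38) + U(17) = 196 + (13 + 17² + 59*17) = 196 + (13 + 289 + 1003) = 196 + 1305 = 1501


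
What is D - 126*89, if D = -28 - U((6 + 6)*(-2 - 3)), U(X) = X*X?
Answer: -14842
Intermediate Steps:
U(X) = X²
D = -3628 (D = -28 - ((6 + 6)*(-2 - 3))² = -28 - (12*(-5))² = -28 - 1*(-60)² = -28 - 1*3600 = -28 - 3600 = -3628)
D - 126*89 = -3628 - 126*89 = -3628 - 11214 = -14842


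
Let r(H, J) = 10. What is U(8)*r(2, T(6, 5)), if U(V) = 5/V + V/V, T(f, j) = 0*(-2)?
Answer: 65/4 ≈ 16.250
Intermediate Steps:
T(f, j) = 0
U(V) = 1 + 5/V (U(V) = 5/V + 1 = 1 + 5/V)
U(8)*r(2, T(6, 5)) = ((5 + 8)/8)*10 = ((⅛)*13)*10 = (13/8)*10 = 65/4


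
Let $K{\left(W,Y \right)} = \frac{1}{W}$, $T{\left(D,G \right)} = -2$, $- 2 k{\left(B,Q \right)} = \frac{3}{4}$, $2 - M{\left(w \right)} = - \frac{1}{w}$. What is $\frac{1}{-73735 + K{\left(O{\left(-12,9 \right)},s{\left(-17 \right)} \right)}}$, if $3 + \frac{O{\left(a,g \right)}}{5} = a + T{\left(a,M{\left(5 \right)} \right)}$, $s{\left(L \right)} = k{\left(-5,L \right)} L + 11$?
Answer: $- \frac{85}{6267476} \approx -1.3562 \cdot 10^{-5}$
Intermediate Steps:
$M{\left(w \right)} = 2 + \frac{1}{w}$ ($M{\left(w \right)} = 2 - - \frac{1}{w} = 2 + \frac{1}{w}$)
$k{\left(B,Q \right)} = - \frac{3}{8}$ ($k{\left(B,Q \right)} = - \frac{3 \cdot \frac{1}{4}}{2} = \left(- \frac{1}{2}\right) \frac{3}{4} = - \frac{3}{8}$)
$s{\left(L \right)} = 11 - \frac{3 L}{8}$ ($s{\left(L \right)} = - \frac{3 L}{8} + 11 = 11 - \frac{3 L}{8}$)
$O{\left(a,g \right)} = -25 + 5 a$ ($O{\left(a,g \right)} = -15 + 5 \left(a - 2\right) = -15 + 5 \left(-2 + a\right) = -15 + \left(-10 + 5 a\right) = -25 + 5 a$)
$\frac{1}{-73735 + K{\left(O{\left(-12,9 \right)},s{\left(-17 \right)} \right)}} = \frac{1}{-73735 + \frac{1}{-25 + 5 \left(-12\right)}} = \frac{1}{-73735 + \frac{1}{-25 - 60}} = \frac{1}{-73735 + \frac{1}{-85}} = \frac{1}{-73735 - \frac{1}{85}} = \frac{1}{- \frac{6267476}{85}} = - \frac{85}{6267476}$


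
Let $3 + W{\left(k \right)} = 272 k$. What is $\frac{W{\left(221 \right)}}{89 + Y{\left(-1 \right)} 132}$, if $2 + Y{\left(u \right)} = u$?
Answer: $- \frac{60109}{307} \approx -195.79$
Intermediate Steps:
$W{\left(k \right)} = -3 + 272 k$
$Y{\left(u \right)} = -2 + u$
$\frac{W{\left(221 \right)}}{89 + Y{\left(-1 \right)} 132} = \frac{-3 + 272 \cdot 221}{89 + \left(-2 - 1\right) 132} = \frac{-3 + 60112}{89 - 396} = \frac{60109}{89 - 396} = \frac{60109}{-307} = 60109 \left(- \frac{1}{307}\right) = - \frac{60109}{307}$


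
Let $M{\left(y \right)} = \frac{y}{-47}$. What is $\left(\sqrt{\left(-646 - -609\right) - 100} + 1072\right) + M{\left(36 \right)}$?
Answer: $\frac{50348}{47} + i \sqrt{137} \approx 1071.2 + 11.705 i$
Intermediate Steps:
$M{\left(y \right)} = - \frac{y}{47}$ ($M{\left(y \right)} = y \left(- \frac{1}{47}\right) = - \frac{y}{47}$)
$\left(\sqrt{\left(-646 - -609\right) - 100} + 1072\right) + M{\left(36 \right)} = \left(\sqrt{\left(-646 - -609\right) - 100} + 1072\right) - \frac{36}{47} = \left(\sqrt{\left(-646 + 609\right) - 100} + 1072\right) - \frac{36}{47} = \left(\sqrt{-37 - 100} + 1072\right) - \frac{36}{47} = \left(\sqrt{-137} + 1072\right) - \frac{36}{47} = \left(i \sqrt{137} + 1072\right) - \frac{36}{47} = \left(1072 + i \sqrt{137}\right) - \frac{36}{47} = \frac{50348}{47} + i \sqrt{137}$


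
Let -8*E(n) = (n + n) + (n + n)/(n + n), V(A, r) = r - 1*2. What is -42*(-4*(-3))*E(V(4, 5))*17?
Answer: 7497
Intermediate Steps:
V(A, r) = -2 + r (V(A, r) = r - 2 = -2 + r)
E(n) = -⅛ - n/4 (E(n) = -((n + n) + (n + n)/(n + n))/8 = -(2*n + (2*n)/((2*n)))/8 = -(2*n + (2*n)*(1/(2*n)))/8 = -(2*n + 1)/8 = -(1 + 2*n)/8 = -⅛ - n/4)
-42*(-4*(-3))*E(V(4, 5))*17 = -42*(-4*(-3))*(-⅛ - (-2 + 5)/4)*17 = -504*(-⅛ - ¼*3)*17 = -504*(-⅛ - ¾)*17 = -504*(-7)/8*17 = -42*(-21/2)*17 = 441*17 = 7497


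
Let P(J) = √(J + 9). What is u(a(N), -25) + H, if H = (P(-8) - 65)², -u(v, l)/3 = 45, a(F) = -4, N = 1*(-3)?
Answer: 3961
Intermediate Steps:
N = -3
P(J) = √(9 + J)
u(v, l) = -135 (u(v, l) = -3*45 = -135)
H = 4096 (H = (√(9 - 8) - 65)² = (√1 - 65)² = (1 - 65)² = (-64)² = 4096)
u(a(N), -25) + H = -135 + 4096 = 3961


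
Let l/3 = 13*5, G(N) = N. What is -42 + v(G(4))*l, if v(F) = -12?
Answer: -2382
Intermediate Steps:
l = 195 (l = 3*(13*5) = 3*65 = 195)
-42 + v(G(4))*l = -42 - 12*195 = -42 - 2340 = -2382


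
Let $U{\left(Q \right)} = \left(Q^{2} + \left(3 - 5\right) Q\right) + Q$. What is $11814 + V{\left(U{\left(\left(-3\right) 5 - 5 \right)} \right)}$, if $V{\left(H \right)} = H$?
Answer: $12234$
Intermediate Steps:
$U{\left(Q \right)} = Q^{2} - Q$ ($U{\left(Q \right)} = \left(Q^{2} - 2 Q\right) + Q = Q^{2} - Q$)
$11814 + V{\left(U{\left(\left(-3\right) 5 - 5 \right)} \right)} = 11814 + \left(\left(-3\right) 5 - 5\right) \left(-1 - 20\right) = 11814 + \left(-15 - 5\right) \left(-1 - 20\right) = 11814 - 20 \left(-1 - 20\right) = 11814 - -420 = 11814 + 420 = 12234$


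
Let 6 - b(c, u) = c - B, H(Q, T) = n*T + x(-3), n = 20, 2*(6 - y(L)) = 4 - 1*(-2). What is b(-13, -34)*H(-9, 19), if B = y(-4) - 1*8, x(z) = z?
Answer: 5278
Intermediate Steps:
y(L) = 3 (y(L) = 6 - (4 - 1*(-2))/2 = 6 - (4 + 2)/2 = 6 - ½*6 = 6 - 3 = 3)
B = -5 (B = 3 - 1*8 = 3 - 8 = -5)
H(Q, T) = -3 + 20*T (H(Q, T) = 20*T - 3 = -3 + 20*T)
b(c, u) = 1 - c (b(c, u) = 6 - (c - 1*(-5)) = 6 - (c + 5) = 6 - (5 + c) = 6 + (-5 - c) = 1 - c)
b(-13, -34)*H(-9, 19) = (1 - 1*(-13))*(-3 + 20*19) = (1 + 13)*(-3 + 380) = 14*377 = 5278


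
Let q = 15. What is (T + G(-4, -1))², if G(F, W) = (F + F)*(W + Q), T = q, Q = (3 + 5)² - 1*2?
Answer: 223729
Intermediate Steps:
Q = 62 (Q = 8² - 2 = 64 - 2 = 62)
T = 15
G(F, W) = 2*F*(62 + W) (G(F, W) = (F + F)*(W + 62) = (2*F)*(62 + W) = 2*F*(62 + W))
(T + G(-4, -1))² = (15 + 2*(-4)*(62 - 1))² = (15 + 2*(-4)*61)² = (15 - 488)² = (-473)² = 223729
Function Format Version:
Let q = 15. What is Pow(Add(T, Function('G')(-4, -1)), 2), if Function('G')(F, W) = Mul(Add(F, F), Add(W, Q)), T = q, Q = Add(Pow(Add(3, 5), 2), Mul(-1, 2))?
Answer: 223729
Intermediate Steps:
Q = 62 (Q = Add(Pow(8, 2), -2) = Add(64, -2) = 62)
T = 15
Function('G')(F, W) = Mul(2, F, Add(62, W)) (Function('G')(F, W) = Mul(Add(F, F), Add(W, 62)) = Mul(Mul(2, F), Add(62, W)) = Mul(2, F, Add(62, W)))
Pow(Add(T, Function('G')(-4, -1)), 2) = Pow(Add(15, Mul(2, -4, Add(62, -1))), 2) = Pow(Add(15, Mul(2, -4, 61)), 2) = Pow(Add(15, -488), 2) = Pow(-473, 2) = 223729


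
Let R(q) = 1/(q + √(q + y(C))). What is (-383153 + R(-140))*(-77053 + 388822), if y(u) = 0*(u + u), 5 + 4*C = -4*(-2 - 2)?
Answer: -5614395803802/47 - 103923*I*√35/3290 ≈ -1.1946e+11 - 186.87*I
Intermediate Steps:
C = 11/4 (C = -5/4 + (-4*(-2 - 2))/4 = -5/4 + (-4*(-4))/4 = -5/4 + (¼)*16 = -5/4 + 4 = 11/4 ≈ 2.7500)
y(u) = 0 (y(u) = 0*(2*u) = 0)
R(q) = 1/(q + √q) (R(q) = 1/(q + √(q + 0)) = 1/(q + √q))
(-383153 + R(-140))*(-77053 + 388822) = (-383153 + 1/(-140 + √(-140)))*(-77053 + 388822) = (-383153 + 1/(-140 + 2*I*√35))*311769 = -119455227657 + 311769/(-140 + 2*I*√35)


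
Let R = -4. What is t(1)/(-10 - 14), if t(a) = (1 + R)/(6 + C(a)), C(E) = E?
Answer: 1/56 ≈ 0.017857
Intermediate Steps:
t(a) = -3/(6 + a) (t(a) = (1 - 4)/(6 + a) = -3/(6 + a))
t(1)/(-10 - 14) = (-3/(6 + 1))/(-10 - 14) = (-3/7)/(-24) = -(-1)/(8*7) = -1/24*(-3/7) = 1/56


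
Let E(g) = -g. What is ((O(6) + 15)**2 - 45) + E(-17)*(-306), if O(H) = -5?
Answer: -5147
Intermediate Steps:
((O(6) + 15)**2 - 45) + E(-17)*(-306) = ((-5 + 15)**2 - 45) - 1*(-17)*(-306) = (10**2 - 45) + 17*(-306) = (100 - 45) - 5202 = 55 - 5202 = -5147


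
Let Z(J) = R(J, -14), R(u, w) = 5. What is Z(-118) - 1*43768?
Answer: -43763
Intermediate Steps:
Z(J) = 5
Z(-118) - 1*43768 = 5 - 1*43768 = 5 - 43768 = -43763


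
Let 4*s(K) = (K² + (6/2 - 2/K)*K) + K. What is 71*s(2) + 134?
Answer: 623/2 ≈ 311.50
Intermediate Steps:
s(K) = K/4 + K²/4 + K*(3 - 2/K)/4 (s(K) = ((K² + (6/2 - 2/K)*K) + K)/4 = ((K² + (6*(½) - 2/K)*K) + K)/4 = ((K² + (3 - 2/K)*K) + K)/4 = ((K² + K*(3 - 2/K)) + K)/4 = (K + K² + K*(3 - 2/K))/4 = K/4 + K²/4 + K*(3 - 2/K)/4)
71*s(2) + 134 = 71*(-½ + 2 + (¼)*2²) + 134 = 71*(-½ + 2 + (¼)*4) + 134 = 71*(-½ + 2 + 1) + 134 = 71*(5/2) + 134 = 355/2 + 134 = 623/2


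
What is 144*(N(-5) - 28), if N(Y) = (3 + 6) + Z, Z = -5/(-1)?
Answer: -2016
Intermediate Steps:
Z = 5 (Z = -5*(-1) = 5)
N(Y) = 14 (N(Y) = (3 + 6) + 5 = 9 + 5 = 14)
144*(N(-5) - 28) = 144*(14 - 28) = 144*(-14) = -2016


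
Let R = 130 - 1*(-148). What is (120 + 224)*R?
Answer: 95632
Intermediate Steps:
R = 278 (R = 130 + 148 = 278)
(120 + 224)*R = (120 + 224)*278 = 344*278 = 95632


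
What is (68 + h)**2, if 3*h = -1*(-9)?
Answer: 5041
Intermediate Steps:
h = 3 (h = (-1*(-9))/3 = (1/3)*9 = 3)
(68 + h)**2 = (68 + 3)**2 = 71**2 = 5041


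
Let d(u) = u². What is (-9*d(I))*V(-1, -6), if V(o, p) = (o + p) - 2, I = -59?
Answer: 281961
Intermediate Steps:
V(o, p) = -2 + o + p
(-9*d(I))*V(-1, -6) = (-9*(-59)²)*(-2 - 1 - 6) = -9*3481*(-9) = -31329*(-9) = 281961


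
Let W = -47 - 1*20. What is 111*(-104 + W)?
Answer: -18981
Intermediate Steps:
W = -67 (W = -47 - 20 = -67)
111*(-104 + W) = 111*(-104 - 67) = 111*(-171) = -18981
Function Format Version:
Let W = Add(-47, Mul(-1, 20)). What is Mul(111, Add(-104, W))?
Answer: -18981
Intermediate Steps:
W = -67 (W = Add(-47, -20) = -67)
Mul(111, Add(-104, W)) = Mul(111, Add(-104, -67)) = Mul(111, -171) = -18981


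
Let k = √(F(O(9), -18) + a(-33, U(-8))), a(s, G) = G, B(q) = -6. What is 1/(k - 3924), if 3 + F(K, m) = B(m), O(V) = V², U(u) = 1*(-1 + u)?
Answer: -218/855433 - I*√2/5132598 ≈ -0.00025484 - 2.7554e-7*I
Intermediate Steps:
U(u) = -1 + u
F(K, m) = -9 (F(K, m) = -3 - 6 = -9)
k = 3*I*√2 (k = √(-9 + (-1 - 8)) = √(-9 - 9) = √(-18) = 3*I*√2 ≈ 4.2426*I)
1/(k - 3924) = 1/(3*I*√2 - 3924) = 1/(-3924 + 3*I*√2)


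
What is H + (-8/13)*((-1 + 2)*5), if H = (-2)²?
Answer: 12/13 ≈ 0.92308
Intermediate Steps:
H = 4
H + (-8/13)*((-1 + 2)*5) = 4 + (-8/13)*((-1 + 2)*5) = 4 + (-8*1/13)*(1*5) = 4 - 8/13*5 = 4 - 40/13 = 12/13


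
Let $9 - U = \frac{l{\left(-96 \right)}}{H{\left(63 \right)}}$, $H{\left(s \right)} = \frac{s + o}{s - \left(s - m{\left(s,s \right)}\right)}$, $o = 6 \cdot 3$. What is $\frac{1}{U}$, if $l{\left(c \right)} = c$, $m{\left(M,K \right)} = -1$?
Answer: $\frac{27}{211} \approx 0.12796$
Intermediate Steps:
$o = 18$
$H{\left(s \right)} = -18 - s$ ($H{\left(s \right)} = \frac{s + 18}{s - \left(1 + s\right)} = \frac{18 + s}{-1} = \left(18 + s\right) \left(-1\right) = -18 - s$)
$U = \frac{211}{27}$ ($U = 9 - - \frac{96}{-18 - 63} = 9 - - \frac{96}{-81} = 9 - \left(-96\right) \left(- \frac{1}{81}\right) = 9 - \frac{32}{27} = \frac{211}{27} \approx 7.8148$)
$\frac{1}{U} = \frac{1}{\frac{211}{27}} = \frac{27}{211}$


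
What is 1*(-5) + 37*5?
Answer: 180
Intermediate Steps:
1*(-5) + 37*5 = -5 + 185 = 180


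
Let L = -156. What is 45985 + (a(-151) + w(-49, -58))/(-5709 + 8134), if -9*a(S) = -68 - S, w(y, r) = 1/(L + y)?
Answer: 205742621101/4474125 ≈ 45985.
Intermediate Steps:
w(y, r) = 1/(-156 + y)
a(S) = 68/9 + S/9 (a(S) = -(-68 - S)/9 = 68/9 + S/9)
45985 + (a(-151) + w(-49, -58))/(-5709 + 8134) = 45985 + ((68/9 + (1/9)*(-151)) + 1/(-156 - 49))/(-5709 + 8134) = 45985 + ((68/9 - 151/9) + 1/(-205))/2425 = 45985 + (-83/9 - 1/205)*(1/2425) = 45985 - 17024/1845*1/2425 = 45985 - 17024/4474125 = 205742621101/4474125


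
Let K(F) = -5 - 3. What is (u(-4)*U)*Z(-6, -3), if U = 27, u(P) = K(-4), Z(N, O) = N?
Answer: 1296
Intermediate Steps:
K(F) = -8
u(P) = -8
(u(-4)*U)*Z(-6, -3) = -8*27*(-6) = -216*(-6) = 1296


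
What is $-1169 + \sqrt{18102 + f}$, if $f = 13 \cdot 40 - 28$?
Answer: $-1169 + 3 \sqrt{2066} \approx -1032.6$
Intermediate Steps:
$f = 492$ ($f = 520 - 28 = 492$)
$-1169 + \sqrt{18102 + f} = -1169 + \sqrt{18102 + 492} = -1169 + \sqrt{18594} = -1169 + 3 \sqrt{2066}$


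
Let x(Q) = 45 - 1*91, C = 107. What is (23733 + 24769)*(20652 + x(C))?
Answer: 999432212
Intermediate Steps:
x(Q) = -46 (x(Q) = 45 - 91 = -46)
(23733 + 24769)*(20652 + x(C)) = (23733 + 24769)*(20652 - 46) = 48502*20606 = 999432212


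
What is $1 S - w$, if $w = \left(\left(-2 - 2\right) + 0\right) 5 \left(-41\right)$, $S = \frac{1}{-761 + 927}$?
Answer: $- \frac{136119}{166} \approx -819.99$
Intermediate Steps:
$S = \frac{1}{166} \approx 0.0060241$
$w = 820$ ($w = \left(\left(-2 - 2\right) + 0\right) 5 \left(-41\right) = \left(-4 + 0\right) 5 \left(-41\right) = \left(-4\right) 5 \left(-41\right) = \left(-20\right) \left(-41\right) = 820$)
$1 S - w = 1 \cdot \frac{1}{166} - 820 = \frac{1}{166} - 820 = - \frac{136119}{166}$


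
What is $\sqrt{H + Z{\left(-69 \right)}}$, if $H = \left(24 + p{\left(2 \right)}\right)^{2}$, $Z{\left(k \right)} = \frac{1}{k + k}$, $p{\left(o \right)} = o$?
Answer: $\frac{\sqrt{12873606}}{138} \approx 26.0$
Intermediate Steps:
$Z{\left(k \right)} = \frac{1}{2 k}$
$H = 676$ ($H = \left(24 + 2\right)^{2} = 26^{2} = 676$)
$\sqrt{H + Z{\left(-69 \right)}} = \sqrt{676 + \frac{1}{2 \left(-69\right)}} = \sqrt{676 + \frac{1}{2} \left(- \frac{1}{69}\right)} = \sqrt{676 - \frac{1}{138}} = \sqrt{\frac{93287}{138}} = \frac{\sqrt{12873606}}{138}$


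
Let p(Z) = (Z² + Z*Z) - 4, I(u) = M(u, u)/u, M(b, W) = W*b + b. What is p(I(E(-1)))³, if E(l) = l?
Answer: -64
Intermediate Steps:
M(b, W) = b + W*b
I(u) = 1 + u (I(u) = (u*(1 + u))/u = 1 + u)
p(Z) = -4 + 2*Z² (p(Z) = (Z² + Z²) - 4 = 2*Z² - 4 = -4 + 2*Z²)
p(I(E(-1)))³ = (-4 + 2*(1 - 1)²)³ = (-4 + 2*0²)³ = (-4 + 2*0)³ = (-4 + 0)³ = (-4)³ = -64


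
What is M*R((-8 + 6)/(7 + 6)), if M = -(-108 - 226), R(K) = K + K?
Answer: -1336/13 ≈ -102.77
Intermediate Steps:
R(K) = 2*K
M = 334 (M = -1*(-334) = 334)
M*R((-8 + 6)/(7 + 6)) = 334*(2*((-8 + 6)/(7 + 6))) = 334*(2*(-2/13)) = 334*(-4/13) = -1336/13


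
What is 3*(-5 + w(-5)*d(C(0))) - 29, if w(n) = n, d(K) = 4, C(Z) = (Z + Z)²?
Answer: -104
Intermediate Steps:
C(Z) = 4*Z² (C(Z) = (2*Z)² = 4*Z²)
3*(-5 + w(-5)*d(C(0))) - 29 = 3*(-5 - 5*4) - 29 = 3*(-5 - 20) - 29 = 3*(-25) - 29 = -75 - 29 = -104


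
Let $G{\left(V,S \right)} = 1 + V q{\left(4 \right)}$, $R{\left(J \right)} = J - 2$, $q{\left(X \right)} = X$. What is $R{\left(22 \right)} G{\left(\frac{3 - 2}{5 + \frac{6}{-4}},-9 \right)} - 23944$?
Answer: $- \frac{167308}{7} \approx -23901.0$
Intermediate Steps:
$R{\left(J \right)} = -2 + J$
$G{\left(V,S \right)} = 1 + 4 V$ ($G{\left(V,S \right)} = 1 + V 4 = 1 + 4 V$)
$R{\left(22 \right)} G{\left(\frac{3 - 2}{5 + \frac{6}{-4}},-9 \right)} - 23944 = \left(-2 + 22\right) \left(1 + 4 \frac{3 - 2}{5 + \frac{6}{-4}}\right) - 23944 = 20 \left(1 + 4 \cdot 1 \frac{1}{5 + 6 \left(- \frac{1}{4}\right)}\right) - 23944 = 20 \left(1 + 4 \cdot 1 \frac{1}{5 - \frac{3}{2}}\right) - 23944 = 20 \left(1 + 4 \cdot 1 \frac{1}{\frac{7}{2}}\right) - 23944 = 20 \left(1 + 4 \cdot 1 \cdot \frac{2}{7}\right) - 23944 = 20 \left(1 + 4 \cdot \frac{2}{7}\right) - 23944 = 20 \left(1 + \frac{8}{7}\right) - 23944 = 20 \cdot \frac{15}{7} - 23944 = \frac{300}{7} - 23944 = - \frac{167308}{7}$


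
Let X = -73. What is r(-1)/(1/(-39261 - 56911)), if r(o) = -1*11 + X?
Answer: 8078448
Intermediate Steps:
r(o) = -84 (r(o) = -1*11 - 73 = -11 - 73 = -84)
r(-1)/(1/(-39261 - 56911)) = -84/(1/(-39261 - 56911)) = -84/(1/(-96172)) = -84/(-1/96172) = -84*(-96172) = 8078448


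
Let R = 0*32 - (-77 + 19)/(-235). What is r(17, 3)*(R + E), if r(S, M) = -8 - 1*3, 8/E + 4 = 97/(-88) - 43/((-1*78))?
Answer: 80938682/3670465 ≈ 22.051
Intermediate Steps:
E = -27456/15619 (E = 8/(-4 + (97/(-88) - 43/((-1*78)))) = 8/(-4 + (97*(-1/88) - 43/(-78))) = 8/(-4 + (-97/88 - 43*(-1/78))) = 8/(-4 + (-97/88 + 43/78)) = 8/(-4 - 1891/3432) = 8/(-15619/3432) = 8*(-3432/15619) = -27456/15619 ≈ -1.7579)
r(S, M) = -11 (r(S, M) = -8 - 3 = -11)
R = -58/235 (R = 0 - (-58)*(-1)/235 = 0 - 1*58/235 = 0 - 58/235 = -58/235 ≈ -0.24681)
r(17, 3)*(R + E) = -11*(-58/235 - 27456/15619) = -11*(-7358062/3670465) = 80938682/3670465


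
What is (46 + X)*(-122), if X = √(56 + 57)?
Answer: -5612 - 122*√113 ≈ -6908.9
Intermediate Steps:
X = √113 ≈ 10.630
(46 + X)*(-122) = (46 + √113)*(-122) = -5612 - 122*√113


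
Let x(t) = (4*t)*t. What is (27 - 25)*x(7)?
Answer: 392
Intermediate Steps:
x(t) = 4*t²
(27 - 25)*x(7) = (27 - 25)*(4*7²) = 2*(4*49) = 2*196 = 392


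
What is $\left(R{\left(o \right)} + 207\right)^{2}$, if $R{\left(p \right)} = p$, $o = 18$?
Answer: $50625$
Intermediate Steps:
$\left(R{\left(o \right)} + 207\right)^{2} = \left(18 + 207\right)^{2} = 225^{2} = 50625$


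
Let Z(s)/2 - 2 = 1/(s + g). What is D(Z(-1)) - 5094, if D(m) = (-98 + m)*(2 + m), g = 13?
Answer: -204215/36 ≈ -5672.6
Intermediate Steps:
Z(s) = 4 + 2/(13 + s) (Z(s) = 4 + 2/(s + 13) = 4 + 2/(13 + s))
D(Z(-1)) - 5094 = (-196 + (2*(27 + 2*(-1))/(13 - 1))² - 192*(27 + 2*(-1))/(13 - 1)) - 5094 = (-196 + (2*(27 - 2)/12)² - 192*(27 - 2)/12) - 5094 = (-196 + (2*(1/12)*25)² - 192*25/12) - 5094 = (-196 + (25/6)² - 96*25/6) - 5094 = (-196 + 625/36 - 400) - 5094 = -20831/36 - 5094 = -204215/36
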